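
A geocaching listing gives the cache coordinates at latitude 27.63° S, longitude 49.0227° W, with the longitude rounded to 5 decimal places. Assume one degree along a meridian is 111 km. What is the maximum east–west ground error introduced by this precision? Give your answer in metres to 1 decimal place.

Rounding to 5 decimal places leaves the longitude within ±5e-06° of the true value.
At latitude 27.63° a degree of longitude spans 111000 m × cos 27.63° = 111000 × 0.8860 ≈ 98341.7 m.
East–west error: 5e-06° × 98341.7 m/° ≈ 0.491708 m.

0.5 metres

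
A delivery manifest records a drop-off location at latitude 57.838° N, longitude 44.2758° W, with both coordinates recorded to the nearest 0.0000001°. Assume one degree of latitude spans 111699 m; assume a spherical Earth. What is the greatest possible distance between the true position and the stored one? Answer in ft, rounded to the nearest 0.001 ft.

0.021 ft

Rounding to 7 decimal places leaves each coordinate within ±5e-08° of the true value.
North–south component: 5e-08° × 111699 = 0.00558495 m.
Longitude error → 5e-08 × 111699 × cos 57.838° = 5e-08 × 111699 × 0.5323 ≈ 0.00297295 m.
Combining orthogonally: (0.00558495² + 0.00297295²)^½ ≈ 0.00632694 m.
Converting: 0.00632694 m × 3.2808 ft/m ≈ 0.020758 ft.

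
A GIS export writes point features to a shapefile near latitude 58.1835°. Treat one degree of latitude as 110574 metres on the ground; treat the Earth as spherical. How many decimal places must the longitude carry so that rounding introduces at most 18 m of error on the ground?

At 58.1835° one degree of longitude covers 110574 × cos 58.1835° ≈ 110574 × 0.5272 ≈ 58294.7 m.
With N decimal places the half-ulp bound is 0.5·10⁻ᴺ°, or 0.5·10⁻ᴺ × 58294.7 m on the ground.
Setting 29147.3 × 10⁻ᴺ ≤ 18 gives 10ᴺ ≥ 1619, i.e. N ≥ 3.21.
So 4 decimal places suffice (2.91 m); 3 would allow up to 29.1 m.

4 decimal places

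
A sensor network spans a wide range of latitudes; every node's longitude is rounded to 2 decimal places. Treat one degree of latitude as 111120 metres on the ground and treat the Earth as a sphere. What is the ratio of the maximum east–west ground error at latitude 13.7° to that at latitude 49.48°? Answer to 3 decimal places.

1.495

Rounding to 2 decimal places leaves the longitude within ±0.005° of the true value.
Error at 13.7° = 0.005° × 111120 × cos 13.7° ≈ 555.6 × 0.9715 = 539.79 m.
Error at 49.48° = 0.005° × 111120 × cos 49.48° ≈ 555.6 × 0.6497 = 360.98 m.
Ratio: 539.79 / 360.98 = cos 13.7° / cos 49.48° ≈ 1.4954.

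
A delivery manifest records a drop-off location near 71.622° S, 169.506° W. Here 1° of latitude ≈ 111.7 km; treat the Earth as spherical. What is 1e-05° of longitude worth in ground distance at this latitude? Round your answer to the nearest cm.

At 71.622° a degree of longitude is 111700 × cos 71.622° ≈ 35217.3 m, so 1e-05° corresponds to 0.352173 m.
That is 0.352173 m = 35.217 cm.

35 cm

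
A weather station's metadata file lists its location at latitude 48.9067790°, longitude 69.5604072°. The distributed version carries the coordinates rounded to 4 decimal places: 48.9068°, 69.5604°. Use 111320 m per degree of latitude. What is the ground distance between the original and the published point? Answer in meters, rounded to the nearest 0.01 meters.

Δlat = 48.9067790 − 48.9068 = -0.0000210°; Δlon = 69.5604072 − 69.5604 = +0.0000072°.
North–south shift: -0.0000210 × 111320 = -2.33772 m.
E–W at 48.9068°: 0.0000072° × 111320 × cos 48.9068° = 0.0000072 × 111320 × 0.6573 ≈ 0.526817 m.
Hypotenuse of the two orthogonal shifts: √(2.33772² + 0.526817²) = 2.39635 m.

2.40 meters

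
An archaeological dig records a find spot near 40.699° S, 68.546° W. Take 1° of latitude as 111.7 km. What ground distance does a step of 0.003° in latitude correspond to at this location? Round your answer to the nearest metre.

335 metres

Along a meridian 0.003° is 0.003 × 111700 = 335.1 m.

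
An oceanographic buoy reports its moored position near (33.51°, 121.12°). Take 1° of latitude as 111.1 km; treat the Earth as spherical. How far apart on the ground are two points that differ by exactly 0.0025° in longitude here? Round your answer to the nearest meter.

One degree of longitude here spans 111100 × cos 33.51° = 111100 × 0.8338 ≈ 92634 m; 0.0025° of that is 231.585 m.

232 meters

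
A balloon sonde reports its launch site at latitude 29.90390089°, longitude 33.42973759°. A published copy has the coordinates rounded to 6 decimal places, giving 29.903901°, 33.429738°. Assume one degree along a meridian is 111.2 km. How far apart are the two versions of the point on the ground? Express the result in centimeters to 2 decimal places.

Δlat = 29.90390089 − 29.903901 = -0.00000011°; Δlon = 33.42973759 − 33.429738 = -0.00000041°.
North–south shift: -0.00000011 × 111200 = -0.012232 m.
E–W at 29.9039°: -0.00000041° × 111200 × cos 29.9039° = -0.00000041 × 111200 × 0.8669 ≈ -0.039522 m.
Combined displacement = (0.012232² + 0.039522²)^½ ≈ 0.0413716 m.
That is 0.0413716 m = 4.1372 cm.

4.14 centimeters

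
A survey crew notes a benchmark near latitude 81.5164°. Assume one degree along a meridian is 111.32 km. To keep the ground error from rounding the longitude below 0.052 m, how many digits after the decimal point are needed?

6 decimal places

At 81.5164° one degree of longitude covers 111320 × cos 81.5164° ≈ 111320 × 0.1475 ≈ 16422.6 m.
With N decimal places the half-ulp bound is 0.5·10⁻ᴺ°, or 0.5·10⁻ᴺ × 16422.6 m on the ground.
Need 0.5 × 16422.6 × 10⁻ᴺ ≤ 0.052 → 10⁻ᴺ ≤ 6.333e-06, so N ≥ 5.20.
So 6 decimal places suffice (0.00821 m); 5 would allow up to 0.0821 m.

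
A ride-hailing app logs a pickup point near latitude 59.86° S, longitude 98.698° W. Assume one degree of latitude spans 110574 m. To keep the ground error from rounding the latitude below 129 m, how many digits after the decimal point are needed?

3 decimal places

One degree of latitude covers 110574 m.
Rounding to N decimal places gives at most 0.5 × 10⁻ᴺ degrees of error, i.e. 0.5 × 10⁻ᴺ × 110574 m.
Need 0.5 × 110574 × 10⁻ᴺ ≤ 129 → 10⁻ᴺ ≤ 2.333e-03, so N ≥ 2.63.
N = 2 would give 553 m (too coarse); N = 3 gives 55.3 m ≤ 129 m.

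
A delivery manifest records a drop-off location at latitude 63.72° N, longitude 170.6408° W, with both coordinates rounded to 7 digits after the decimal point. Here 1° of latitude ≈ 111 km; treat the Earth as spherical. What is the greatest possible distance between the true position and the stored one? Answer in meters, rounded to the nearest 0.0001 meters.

0.0061 meters

Rounding to 7 decimal places leaves each coordinate within ±5e-08° of the true value.
N–S: 5e-08° × 111000 m/° = 0.00555 m.
East–west component at 63.72°: 5e-08° × 111000 × cos 63.72° ≈ 5e-08 × 49146.2 ≈ 0.00245731 m.
Worst case both components are at the extreme and orthogonal: √(0.00555² + 0.00245731²) ≈ 0.00606967 m.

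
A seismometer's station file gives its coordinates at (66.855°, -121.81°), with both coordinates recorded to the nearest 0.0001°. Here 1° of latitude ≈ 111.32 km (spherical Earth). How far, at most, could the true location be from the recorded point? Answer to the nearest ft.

20 ft

Rounding to 4 decimal places leaves each coordinate within ±5e-05° of the true value.
Latitude error → 5e-05 × 111320 = 5.566 m along the meridian.
East–west component at 66.855°: 5e-05° × 111320 × cos 66.855° ≈ 5e-05 × 43755.4 ≈ 2.18777 m.
Worst case both components are at the extreme and orthogonal: √(5.566² + 2.18777²) ≈ 5.98053 m.
Converting: 5.98053 m × 3.2808 ft/m ≈ 19.621 ft.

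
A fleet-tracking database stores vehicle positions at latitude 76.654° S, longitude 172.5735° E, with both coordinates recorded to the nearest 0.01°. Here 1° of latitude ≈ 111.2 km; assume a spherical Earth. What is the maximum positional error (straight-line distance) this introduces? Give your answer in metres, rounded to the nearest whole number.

Rounding to 2 decimal places leaves each coordinate within ±0.005° of the true value.
Latitude error → 0.005 × 111200 = 556 m along the meridian.
Longitude error → 0.005 × 111200 × cos 76.654° = 0.005 × 111200 × 0.2308 ≈ 128.342 m.
Worst case both components are at the extreme and orthogonal: √(556² + 128.342²) ≈ 570.62 m.

571 metres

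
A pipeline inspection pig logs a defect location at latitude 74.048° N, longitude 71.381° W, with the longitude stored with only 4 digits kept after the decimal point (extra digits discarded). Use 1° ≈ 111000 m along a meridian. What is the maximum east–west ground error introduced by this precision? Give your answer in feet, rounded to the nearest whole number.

10 feet

Truncating at 4 decimal places can drop up to a full unit in the last place, so the longitude may be off by as much as 0.0001°.
At latitude 74.048° a degree of longitude spans 111000 m × cos 74.048° = 111000 × 0.2748 ≈ 30506.3 m.
So at most 0.0001° × 30506.3 ≈ 3.05063 m east–west.
In feet: 3.05063 m ÷ 0.3048 ≈ 10.009 ft.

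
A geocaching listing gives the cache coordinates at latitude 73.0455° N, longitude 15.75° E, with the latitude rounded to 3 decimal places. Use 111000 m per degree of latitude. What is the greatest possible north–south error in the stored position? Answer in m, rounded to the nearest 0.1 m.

55.5 m

Rounding to 3 decimal places leaves the latitude within ±0.0005° of the true value.
So the N–S error is at most 0.0005 × 111000 = 55.5 m.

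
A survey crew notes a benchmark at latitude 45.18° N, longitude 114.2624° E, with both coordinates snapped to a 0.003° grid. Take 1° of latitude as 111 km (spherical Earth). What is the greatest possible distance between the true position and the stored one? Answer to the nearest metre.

204 metres

With a 0.003° grid the true value lies within half a step, ±0.003°/2 = ±0.0015°, of the stored one.
North–south component: 0.0015° × 111000 = 166.5 m.
Longitude error → 0.0015 × 111000 × cos 45.18° = 0.0015 × 111000 × 0.7049 ≈ 117.363 m.
Combining orthogonally: (166.5² + 117.363²)^½ ≈ 203.706 m.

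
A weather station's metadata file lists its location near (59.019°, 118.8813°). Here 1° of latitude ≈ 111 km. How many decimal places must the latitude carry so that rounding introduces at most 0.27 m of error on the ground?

One degree of latitude covers 111000 m.
With N decimal places the half-ulp bound is 0.5·10⁻ᴺ°, or 0.5·10⁻ᴺ × 111000 m on the ground.
Setting 55500 × 10⁻ᴺ ≤ 0.27 gives 10ᴺ ≥ 2.056e+05, i.e. N ≥ 5.31.
N = 5 would give 0.555 m (too coarse); N = 6 gives 0.0555 m ≤ 0.27 m.

6 decimal places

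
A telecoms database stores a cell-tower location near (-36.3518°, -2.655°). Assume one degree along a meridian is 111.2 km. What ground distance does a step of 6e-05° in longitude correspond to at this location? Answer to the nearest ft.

18 ft

6e-05° of longitude at 36.3518° is 6e-05 × 111200 × cos 36.3518° ≈ 6e-05 × 89559.7 = 5.37358 m.
Converting: 5.37358 m × 3.2808 ft/m ≈ 17.63 ft.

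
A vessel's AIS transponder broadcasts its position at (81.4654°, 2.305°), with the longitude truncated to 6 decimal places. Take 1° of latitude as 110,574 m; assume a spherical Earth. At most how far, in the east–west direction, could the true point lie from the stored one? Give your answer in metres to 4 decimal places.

Truncating at 6 decimal places can drop up to a full unit in the last place, so the longitude may be off by as much as 1e-06°.
At latitude 81.4654° a degree of longitude spans 110574 m × cos 81.4654° = 110574 × 0.1484 ≈ 16409.9 m.
East–west error: 1e-06° × 16409.9 m/° ≈ 0.0164099 m.

0.0164 metres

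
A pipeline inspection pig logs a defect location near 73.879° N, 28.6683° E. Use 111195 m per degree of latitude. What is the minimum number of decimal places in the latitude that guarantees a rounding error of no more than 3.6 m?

5 decimal places

One degree of latitude covers 111195 m.
With N decimal places the half-ulp bound is 0.5·10⁻ᴺ°, or 0.5·10⁻ᴺ × 111195 m on the ground.
Setting 55597.5 × 10⁻ᴺ ≤ 3.6 gives 10ᴺ ≥ 1.544e+04, i.e. N ≥ 4.19.
N = 4 would give 5.56 m (too coarse); N = 5 gives 0.556 m ≤ 3.6 m.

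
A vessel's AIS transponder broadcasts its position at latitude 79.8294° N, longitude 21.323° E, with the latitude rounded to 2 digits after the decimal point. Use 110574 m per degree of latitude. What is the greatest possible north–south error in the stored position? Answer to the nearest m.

553 m

Rounding to 2 decimal places leaves the latitude within ±0.005° of the true value.
North–south distance: 0.005° × 110574 m/° = 552.87 m.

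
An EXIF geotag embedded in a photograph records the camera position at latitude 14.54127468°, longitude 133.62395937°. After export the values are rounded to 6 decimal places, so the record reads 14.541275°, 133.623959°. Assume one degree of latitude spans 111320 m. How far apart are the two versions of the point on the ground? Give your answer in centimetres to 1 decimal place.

The latitude changed by -0.00000032° and the longitude by +0.00000037°.
North–south shift: -0.00000032 × 111320 = -0.0356224 m.
E–W at 14.5413°: 0.00000037° × 111320 × cos 14.5413° = 0.00000037 × 111320 × 0.9680 ≈ 0.039869 m.
Hypotenuse of the two orthogonal shifts: √(0.0356224² + 0.039869²) = 0.0534649 m.
That is 0.0534649 m = 5.3465 cm.

5.3 centimetres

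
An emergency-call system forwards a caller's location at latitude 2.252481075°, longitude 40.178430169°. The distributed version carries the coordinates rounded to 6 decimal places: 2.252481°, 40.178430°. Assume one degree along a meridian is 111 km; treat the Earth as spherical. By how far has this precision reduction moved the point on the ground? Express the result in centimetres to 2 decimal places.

2.05 centimetres

The latitude changed by +0.000000075° and the longitude by +0.000000169°.
North–south shift: 0.000000075 × 111000 = 0.008325 m.
E–W at 2.25248°: 0.000000169° × 111000 × cos 2.25248° = 0.000000169 × 111000 × 0.9992 ≈ 0.0187445 m.
Distance: √(0.008325² + 0.0187445²) ≈ 0.02051 m.
That is 0.02051 m = 2.051 cm.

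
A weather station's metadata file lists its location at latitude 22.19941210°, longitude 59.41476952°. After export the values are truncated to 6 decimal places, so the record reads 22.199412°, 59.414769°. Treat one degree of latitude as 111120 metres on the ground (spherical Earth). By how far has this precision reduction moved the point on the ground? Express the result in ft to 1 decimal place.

0.2 ft

Δlat = 22.19941210 − 22.199412 = +0.00000010°; Δlon = 59.41476952 − 59.414769 = +0.00000052°.
North–south shift: 0.00000010 × 111120 = 0.011112 m.
East–west at this latitude: 0.00000052° × 111120 × cos 22.1994° ≈ 0.00000052 × 102883 = 0.0534992 m.
Combined displacement = (0.011112² + 0.0534992²)^½ ≈ 0.0546411 m.
In feet: 0.0546411 m ÷ 0.3048 ≈ 0.17927 ft.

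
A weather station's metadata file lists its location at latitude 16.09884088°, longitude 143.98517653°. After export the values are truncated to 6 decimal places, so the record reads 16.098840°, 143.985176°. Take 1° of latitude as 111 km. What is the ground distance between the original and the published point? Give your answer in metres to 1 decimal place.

The latitude changed by +0.00000088° and the longitude by +0.00000053°.
North–south shift: 0.00000088 × 111000 = 0.09768 m.
East–west at this latitude: 0.00000053° × 111000 × cos 16.0988° ≈ 0.00000053 × 106647 = 0.056523 m.
Distance: √(0.09768² + 0.056523²) ≈ 0.112855 m.

0.1 metres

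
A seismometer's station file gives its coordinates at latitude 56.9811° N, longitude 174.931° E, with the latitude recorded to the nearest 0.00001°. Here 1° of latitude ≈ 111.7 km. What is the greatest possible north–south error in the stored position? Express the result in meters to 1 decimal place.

Rounding to 5 decimal places leaves the latitude within ±5e-06° of the true value.
So the N–S error is at most 5e-06 × 111700 = 0.5585 m.

0.6 meters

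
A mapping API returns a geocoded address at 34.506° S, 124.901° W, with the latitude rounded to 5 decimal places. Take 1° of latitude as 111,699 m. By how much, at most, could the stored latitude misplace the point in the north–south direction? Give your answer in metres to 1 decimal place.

Rounding to 5 decimal places leaves the latitude within ±5e-06° of the true value.
North–south distance: 5e-06° × 111699 m/° = 0.558495 m.

0.6 metres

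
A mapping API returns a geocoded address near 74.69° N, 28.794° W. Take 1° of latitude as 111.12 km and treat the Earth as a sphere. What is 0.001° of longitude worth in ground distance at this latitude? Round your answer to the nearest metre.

29 metres

0.001° of longitude at 74.69° is 0.001 × 111120 × cos 74.69° ≈ 0.001 × 29340.3 = 29.3403 m.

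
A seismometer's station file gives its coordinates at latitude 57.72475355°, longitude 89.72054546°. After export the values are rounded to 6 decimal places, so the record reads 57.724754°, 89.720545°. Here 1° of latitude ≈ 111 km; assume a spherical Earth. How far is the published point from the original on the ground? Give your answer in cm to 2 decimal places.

Δlat = 57.72475355 − 57.724754 = -0.00000045°; Δlon = 89.72054546 − 89.720545 = +0.00000046°.
North–south shift: -0.00000045 × 111000 = -0.04995 m.
East–west at this latitude: 0.00000046° × 111000 × cos 57.7248° ≈ 0.00000046 × 59272.6 = 0.0272654 m.
Hypotenuse of the two orthogonal shifts: √(0.04995² + 0.0272654²) = 0.056907 m.
That is 0.056907 m = 5.6907 cm.

5.69 cm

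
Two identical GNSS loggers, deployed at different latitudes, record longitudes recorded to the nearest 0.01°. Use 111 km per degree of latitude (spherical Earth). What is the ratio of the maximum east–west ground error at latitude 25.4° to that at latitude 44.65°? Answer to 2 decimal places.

Rounding to 2 decimal places leaves the longitude within ±0.005° of the true value.
Error at 25.4° = 0.005° × 111000 × cos 25.4° ≈ 555 × 0.9033 = 501.35 m.
At 44.65°: 0.005° × 111000 × cos 44.65° = 0.005 × 111000 × 0.7114 ≈ 394.83 m.
The ratio reduces to cos 25.4° / cos 44.65° = 0.9033/0.7114 ≈ 1.2698.

1.27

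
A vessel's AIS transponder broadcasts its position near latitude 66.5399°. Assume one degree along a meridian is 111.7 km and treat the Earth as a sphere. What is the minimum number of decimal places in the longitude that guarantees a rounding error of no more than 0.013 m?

7 decimal places

At 66.5399° one degree of longitude covers 111700 × cos 66.5399° ≈ 111700 × 0.3981 ≈ 44468.9 m.
With N decimal places the half-ulp bound is 0.5·10⁻ᴺ°, or 0.5·10⁻ᴺ × 44468.9 m on the ground.
Need 0.5 × 44468.9 × 10⁻ᴺ ≤ 0.013 → 10⁻ᴺ ≤ 5.847e-07, so N ≥ 6.23.
N = 6 would give 0.0222 m (too coarse); N = 7 gives 0.00222 m ≤ 0.013 m.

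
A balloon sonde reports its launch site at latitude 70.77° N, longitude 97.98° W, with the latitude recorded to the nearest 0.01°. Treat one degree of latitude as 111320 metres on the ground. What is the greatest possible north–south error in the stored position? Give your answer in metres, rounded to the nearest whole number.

557 metres

Rounding to 2 decimal places leaves the latitude within ±0.005° of the true value.
North–south distance: 0.005° × 111320 m/° = 556.6 m.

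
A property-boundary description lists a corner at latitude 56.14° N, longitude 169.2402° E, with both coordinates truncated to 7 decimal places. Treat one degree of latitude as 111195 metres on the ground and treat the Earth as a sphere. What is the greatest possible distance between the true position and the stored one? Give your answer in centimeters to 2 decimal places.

Truncating at 7 decimal places can drop up to a full unit in the last place, so each coordinate may be off by as much as 1e-07°.
Latitude error → 1e-07 × 111195 = 0.0111195 m along the meridian.
Longitude error → 1e-07 × 111195 × cos 56.14° = 1e-07 × 111195 × 0.5572 ≈ 0.0061954 m.
The two errors are perpendicular, so the maximum displacement is √(0.0111195² + 0.0061954²) ≈ 0.012729 m.
That is 0.012729 m = 1.2729 cm.

1.27 centimeters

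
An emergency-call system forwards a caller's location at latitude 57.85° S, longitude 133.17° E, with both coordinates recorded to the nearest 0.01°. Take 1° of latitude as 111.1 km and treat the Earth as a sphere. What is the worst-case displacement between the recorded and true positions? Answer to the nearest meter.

Rounding to 2 decimal places leaves each coordinate within ±0.005° of the true value.
North–south component: 0.005° × 111100 = 555.5 m.
East–west component at 57.85°: 0.005° × 111100 × cos 57.85° ≈ 0.005 × 59120.5 ≈ 295.602 m.
Combining orthogonally: (555.5² + 295.602²)^½ ≈ 629.254 m.

629 meters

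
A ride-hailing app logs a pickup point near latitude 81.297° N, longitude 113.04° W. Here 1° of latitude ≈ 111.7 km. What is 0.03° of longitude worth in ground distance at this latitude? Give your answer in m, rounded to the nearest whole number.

507 m

0.03° of longitude at 81.297° is 0.03 × 111700 × cos 81.297° ≈ 0.03 × 16901.6 = 507.048 m.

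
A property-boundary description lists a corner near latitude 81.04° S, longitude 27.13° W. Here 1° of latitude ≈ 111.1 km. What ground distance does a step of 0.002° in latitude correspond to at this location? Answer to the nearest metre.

222 metres

0.002° × 111100 m/° = 222.2 m.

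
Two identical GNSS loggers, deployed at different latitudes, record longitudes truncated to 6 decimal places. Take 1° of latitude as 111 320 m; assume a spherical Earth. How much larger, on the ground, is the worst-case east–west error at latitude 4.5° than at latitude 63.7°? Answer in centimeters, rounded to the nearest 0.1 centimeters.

Truncating at 6 decimal places can drop up to a full unit in the last place, so the longitude may be off by as much as 1e-06°.
Error at 4.5° = 1e-06° × 111320 × cos 4.5° ≈ 0.11132 × 0.9969 = 0.11098 m.
At 63.7°: 1e-06° × 111320 × cos 63.7° = 1e-06 × 111320 × 0.4431 ≈ 0.049323 m.
So the lower-latitude error exceeds the higher by 0.11098 − 0.049323 = 0.061654 m.
That is 0.0616542 m = 6.1654 cm.

6.2 centimeters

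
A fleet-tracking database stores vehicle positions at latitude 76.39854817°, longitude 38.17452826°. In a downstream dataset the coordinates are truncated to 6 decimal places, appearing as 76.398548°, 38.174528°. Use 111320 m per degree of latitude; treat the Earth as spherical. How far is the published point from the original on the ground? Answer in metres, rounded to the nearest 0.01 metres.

0.02 metres

The latitude changed by +0.00000017° and the longitude by +0.00000026°.
N–S: 0.00000017° × 111320 m/° = 0.0189244 m.
E–W at 76.3985°: 0.00000026° × 111320 × cos 76.3985° = 0.00000026 × 111320 × 0.2352 ≈ 0.00680648 m.
Distance: √(0.0189244² + 0.00680648²) ≈ 0.0201112 m.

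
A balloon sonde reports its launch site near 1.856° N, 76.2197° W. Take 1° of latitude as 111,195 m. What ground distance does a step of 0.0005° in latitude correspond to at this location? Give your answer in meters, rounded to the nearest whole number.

56 meters

Along a meridian 0.0005° is 0.0005 × 111195 = 55.5975 m.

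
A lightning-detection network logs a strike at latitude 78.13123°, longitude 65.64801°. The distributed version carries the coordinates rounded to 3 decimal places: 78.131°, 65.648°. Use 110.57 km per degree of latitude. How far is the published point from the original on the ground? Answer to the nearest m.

25 m

Δlat = 78.13123 − 78.131 = +0.00023°; Δlon = 65.64801 − 65.648 = +0.00001°.
North–south shift: 0.00023 × 110570 = 25.4311 m.
E–W at 78.131°: 0.00001° × 110570 × cos 78.131° = 0.00001 × 110570 × 0.2057 ≈ 0.227415 m.
Combined displacement = (25.4311² + 0.227415²)^½ ≈ 25.4321 m.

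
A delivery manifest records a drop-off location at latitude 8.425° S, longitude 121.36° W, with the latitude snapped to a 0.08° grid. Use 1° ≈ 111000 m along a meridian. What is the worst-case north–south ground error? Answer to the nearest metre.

With a 0.08° grid the true value lies within half a step, ±0.08°/2 = ±0.04°, of the stored one.
So the N–S error is at most 0.04 × 111000 = 4440 m.

4440 metres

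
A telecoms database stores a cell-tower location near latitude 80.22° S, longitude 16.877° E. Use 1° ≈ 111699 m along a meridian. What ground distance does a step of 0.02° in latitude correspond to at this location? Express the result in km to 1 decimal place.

Along a meridian 0.02° is 0.02 × 111699 = 2233.98 m.
That is 2233.98 m = 2.234 km.

2.2 km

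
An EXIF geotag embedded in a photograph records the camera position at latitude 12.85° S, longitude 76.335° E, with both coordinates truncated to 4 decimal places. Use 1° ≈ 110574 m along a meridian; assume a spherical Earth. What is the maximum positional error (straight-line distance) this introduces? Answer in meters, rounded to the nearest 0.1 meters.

15.4 meters

Truncating at 4 decimal places can drop up to a full unit in the last place, so each coordinate may be off by as much as 0.0001°.
Latitude error → 0.0001 × 110574 = 11.0574 m along the meridian.
Longitude error → 0.0001 × 110574 × cos 12.85° = 0.0001 × 110574 × 0.9750 ≈ 10.7805 m.
The two errors are perpendicular, so the maximum displacement is √(11.0574² + 10.7805²) ≈ 15.443 m.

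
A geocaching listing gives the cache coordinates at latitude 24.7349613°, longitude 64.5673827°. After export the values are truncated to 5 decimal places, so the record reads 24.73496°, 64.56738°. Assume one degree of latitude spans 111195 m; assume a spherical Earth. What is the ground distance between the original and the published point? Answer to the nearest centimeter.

31 centimeters

Δlat = 24.7349613 − 24.73496 = +0.0000013°; Δlon = 64.5673827 − 64.56738 = +0.0000027°.
N–S: 0.0000013° × 111195 m/° = 0.144553 m.
E–W at 24.735°: 0.0000027° × 111195 × cos 24.735° = 0.0000027 × 111195 × 0.9083 ≈ 0.272682 m.
Combined displacement = (0.144553² + 0.272682²)^½ ≈ 0.308628 m.
That is 0.308628 m = 30.863 cm.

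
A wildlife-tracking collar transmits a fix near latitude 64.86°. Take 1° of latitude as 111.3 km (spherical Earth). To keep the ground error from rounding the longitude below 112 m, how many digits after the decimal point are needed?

3

At 64.86° one degree of longitude covers 111300 × cos 64.86° ≈ 111300 × 0.4248 ≈ 47283.7 m.
N decimal places → at most half a unit in the last place, 0.5 × 10⁻ᴺ° = 47283.7/2 × 10⁻ᴺ m.
Setting 23641.9 × 10⁻ᴺ ≤ 112 gives 10ᴺ ≥ 211.1, i.e. N ≥ 2.32.
So 3 decimal places suffice (23.6 m); 2 would allow up to 236 m.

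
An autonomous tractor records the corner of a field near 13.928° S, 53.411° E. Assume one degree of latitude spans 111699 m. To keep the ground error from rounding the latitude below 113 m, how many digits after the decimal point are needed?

3

One degree of latitude covers 111699 m.
Rounding to N decimal places gives at most 0.5 × 10⁻ᴺ degrees of error, i.e. 0.5 × 10⁻ᴺ × 111699 m.
Setting 55849.5 × 10⁻ᴺ ≤ 113 gives 10ᴺ ≥ 494.2, i.e. N ≥ 2.69.
At 2 places the error can reach 558 m, but 3 places keeps it to 55.8 m.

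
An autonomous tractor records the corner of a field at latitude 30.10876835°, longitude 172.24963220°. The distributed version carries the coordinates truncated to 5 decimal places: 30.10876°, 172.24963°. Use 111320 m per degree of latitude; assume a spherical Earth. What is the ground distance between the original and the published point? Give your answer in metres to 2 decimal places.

Δlat = 30.10876835 − 30.10876 = +0.00000835°; Δlon = 172.24963220 − 172.24963 = +0.00000220°.
North–south shift: 0.00000835 × 111320 = 0.929522 m.
E–W at 30.1088°: 0.00000220° × 111320 × cos 30.1088° = 0.00000220 × 111320 × 0.8651 ≈ 0.21186 m.
Combined displacement = (0.929522² + 0.21186²)^½ ≈ 0.95336 m.

0.95 metres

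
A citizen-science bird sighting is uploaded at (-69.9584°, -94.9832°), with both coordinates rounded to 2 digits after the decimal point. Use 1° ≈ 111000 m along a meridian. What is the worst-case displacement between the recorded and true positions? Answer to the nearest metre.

Rounding to 2 decimal places leaves each coordinate within ±0.005° of the true value.
North–south component: 0.005° × 111000 = 555 m.
East–west component at 69.9584°: 0.005° × 111000 × cos 69.9584° ≈ 0.005 × 38040 ≈ 190.2 m.
The two errors are perpendicular, so the maximum displacement is √(555² + 190.2²) ≈ 586.686 m.

587 metres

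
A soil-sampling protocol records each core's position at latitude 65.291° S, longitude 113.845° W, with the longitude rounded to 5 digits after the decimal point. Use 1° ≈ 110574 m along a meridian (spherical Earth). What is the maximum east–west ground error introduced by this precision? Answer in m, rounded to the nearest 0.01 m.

0.23 m

Rounding to 5 decimal places leaves the longitude within ±5e-06° of the true value.
One degree of longitude at 65.291° is 110574 × cos 65.291° ≈ 110574 × 0.4180 = 46221 m.
East–west error: 5e-06° × 46221 m/° ≈ 0.231105 m.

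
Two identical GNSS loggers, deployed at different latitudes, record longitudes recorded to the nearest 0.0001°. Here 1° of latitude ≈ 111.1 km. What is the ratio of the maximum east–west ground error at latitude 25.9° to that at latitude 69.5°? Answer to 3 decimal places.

Rounding to 4 decimal places leaves the longitude within ±5e-05° of the true value.
At 25.9°: 5e-05° × 111100 × cos 25.9° = 5e-05 × 111100 × 0.8996 ≈ 4.997 m.
Error at 69.5° = 5e-05° × 111100 × cos 69.5° ≈ 5.555 × 0.3502 = 1.9454 m.
The ratio reduces to cos 25.9° / cos 69.5° = 0.8996/0.3502 ≈ 2.5686.

2.569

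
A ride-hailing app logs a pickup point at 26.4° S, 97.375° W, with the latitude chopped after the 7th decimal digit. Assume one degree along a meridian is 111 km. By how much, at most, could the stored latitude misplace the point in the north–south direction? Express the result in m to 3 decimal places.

Truncating at 7 decimal places can drop up to a full unit in the last place, so the latitude may be off by as much as 1e-07°.
So the N–S error is at most 1e-07 × 111000 = 0.0111 m.

0.011 m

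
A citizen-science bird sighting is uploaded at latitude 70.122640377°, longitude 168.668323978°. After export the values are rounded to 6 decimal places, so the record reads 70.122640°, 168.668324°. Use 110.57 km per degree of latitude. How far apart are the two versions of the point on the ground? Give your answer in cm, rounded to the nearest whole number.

4 cm

The latitude changed by +0.000000377° and the longitude by -0.000000022°.
N–S: 0.000000377° × 110570 m/° = 0.0416849 m.
East–west at this latitude: -0.000000022° × 110570 × cos 70.1226° ≈ -0.000000022 × 37594.7 = -0.000827084 m.
Distance: √(0.0416849² + 0.000827084²) ≈ 0.0416931 m.
That is 0.0416931 m = 4.1693 cm.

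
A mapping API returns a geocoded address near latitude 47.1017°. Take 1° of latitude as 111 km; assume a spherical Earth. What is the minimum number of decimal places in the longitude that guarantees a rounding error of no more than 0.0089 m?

7 decimal places

At 47.1017° one degree of longitude covers 111000 × cos 47.1017° ≈ 111000 × 0.6807 ≈ 75557.6 m.
With N decimal places the half-ulp bound is 0.5·10⁻ᴺ°, or 0.5·10⁻ᴺ × 75557.6 m on the ground.
Setting 37778.8 × 10⁻ᴺ ≤ 0.0089 gives 10ᴺ ≥ 4.245e+06, i.e. N ≥ 6.63.
At 6 places the error can reach 0.0378 m, but 7 places keeps it to 0.00378 m.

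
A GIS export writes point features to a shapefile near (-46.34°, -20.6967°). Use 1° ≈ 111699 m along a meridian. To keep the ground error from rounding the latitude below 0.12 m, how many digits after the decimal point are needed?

One degree of latitude covers 111699 m.
Rounding to N decimal places gives at most 0.5 × 10⁻ᴺ degrees of error, i.e. 0.5 × 10⁻ᴺ × 111699 m.
Setting 55849.5 × 10⁻ᴺ ≤ 0.12 gives 10ᴺ ≥ 4.654e+05, i.e. N ≥ 5.67.
N = 5 would give 0.558 m (too coarse); N = 6 gives 0.0558 m ≤ 0.12 m.

6 decimal places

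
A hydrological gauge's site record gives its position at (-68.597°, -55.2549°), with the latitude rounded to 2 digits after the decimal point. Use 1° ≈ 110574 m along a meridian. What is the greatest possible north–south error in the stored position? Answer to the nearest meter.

Rounding to 2 decimal places leaves the latitude within ±0.005° of the true value.
North–south distance: 0.005° × 110574 m/° = 552.87 m.

553 meters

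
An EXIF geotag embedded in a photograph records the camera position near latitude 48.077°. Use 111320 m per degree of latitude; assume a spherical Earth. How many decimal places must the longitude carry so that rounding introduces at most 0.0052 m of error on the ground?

7

At 48.077° one degree of longitude covers 111320 × cos 48.077° ≈ 111320 × 0.6681 ≈ 74376.4 m.
Rounding to N decimal places gives at most 0.5 × 10⁻ᴺ degrees of error, i.e. 0.5 × 10⁻ᴺ × 74376.4 m.
Setting 37188.2 × 10⁻ᴺ ≤ 0.0052 gives 10ᴺ ≥ 7.152e+06, i.e. N ≥ 6.85.
N = 6 would give 0.0372 m (too coarse); N = 7 gives 0.00372 m ≤ 0.0052 m.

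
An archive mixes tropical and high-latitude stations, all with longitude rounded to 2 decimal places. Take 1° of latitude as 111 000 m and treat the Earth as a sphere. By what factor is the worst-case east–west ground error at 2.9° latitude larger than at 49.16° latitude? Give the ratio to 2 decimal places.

1.53

Rounding to 2 decimal places leaves the longitude within ±0.005° of the true value.
Error at 2.9° = 0.005° × 111000 × cos 2.9° ≈ 555 × 0.9987 = 554.29 m.
At 49.16°: 0.005° × 111000 × cos 49.16° = 0.005 × 111000 × 0.6539 ≈ 362.94 m.
Ratio: 554.29 / 362.94 = cos 2.9° / cos 49.16° ≈ 1.5272.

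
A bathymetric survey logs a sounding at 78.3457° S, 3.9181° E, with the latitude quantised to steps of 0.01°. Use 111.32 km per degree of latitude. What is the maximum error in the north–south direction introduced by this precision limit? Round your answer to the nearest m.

With a 0.01° grid the true value lies within half a step, ±0.01°/2 = ±0.005°, of the stored one.
Along the meridian that is 0.005° × 111320 m/° = 556.6 m.

557 m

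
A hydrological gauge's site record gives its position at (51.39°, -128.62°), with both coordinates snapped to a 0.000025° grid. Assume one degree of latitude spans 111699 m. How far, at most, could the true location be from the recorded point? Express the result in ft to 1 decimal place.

With a 0.000025° grid the true value lies within half a step, ±0.000025°/2 = ±1.25e-05°, of the stored one.
North–south component: 1.25e-05° × 111699 = 1.39624 m.
E–W at 51.39°: 1.25e-05° × 111699 × cos 51.39° = 1.25e-05 × 111699 × 0.6240 ≈ 0.871275 m.
Combining orthogonally: (1.39624² + 0.871275²)^½ ≈ 1.64578 m.
Converting: 1.64578 m × 3.2808 ft/m ≈ 5.3995 ft.

5.4 ft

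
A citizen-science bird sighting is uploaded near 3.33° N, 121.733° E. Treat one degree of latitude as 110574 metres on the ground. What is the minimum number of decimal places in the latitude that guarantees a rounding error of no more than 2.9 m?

One degree of latitude covers 110574 m.
N decimal places → at most half a unit in the last place, 0.5 × 10⁻ᴺ° = 110574/2 × 10⁻ᴺ m.
Need 0.5 × 110574 × 10⁻ᴺ ≤ 2.9 → 10⁻ᴺ ≤ 5.245e-05, so N ≥ 4.28.
So 5 decimal places suffice (0.553 m); 4 would allow up to 5.53 m.

5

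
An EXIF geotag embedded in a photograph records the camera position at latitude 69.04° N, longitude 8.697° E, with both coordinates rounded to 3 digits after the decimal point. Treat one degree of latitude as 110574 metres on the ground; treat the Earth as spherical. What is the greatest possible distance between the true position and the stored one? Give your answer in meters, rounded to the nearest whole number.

Rounding to 3 decimal places leaves each coordinate within ±0.0005° of the true value.
N–S: 0.0005° × 110574 m/° = 55.287 m.
Longitude error → 0.0005 × 110574 × cos 69.04° = 0.0005 × 110574 × 0.3577 ≈ 19.7771 m.
Combining orthogonally: (55.287² + 19.7771²)^½ ≈ 58.7178 m.

59 meters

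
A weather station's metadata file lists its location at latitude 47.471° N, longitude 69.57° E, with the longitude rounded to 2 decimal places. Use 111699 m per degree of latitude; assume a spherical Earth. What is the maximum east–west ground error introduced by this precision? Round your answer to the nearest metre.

378 metres

Rounding to 2 decimal places leaves the longitude within ±0.005° of the true value.
Parallels shrink by cos φ, so at 47.471° a degree of longitude is 111699 × 0.6760 ≈ 75504.4 m.
Maximum E–W displacement: 0.005 × 75504.4 = 377.522 m.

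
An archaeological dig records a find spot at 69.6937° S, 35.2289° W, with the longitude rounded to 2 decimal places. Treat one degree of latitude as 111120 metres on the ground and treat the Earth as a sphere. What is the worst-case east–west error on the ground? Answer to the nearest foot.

Rounding to 2 decimal places leaves the longitude within ±0.005° of the true value.
One degree of longitude at 69.6937° is 111120 × cos 69.6937° ≈ 111120 × 0.3470 = 38562.9 m.
Maximum E–W displacement: 0.005 × 38562.9 = 192.815 m.
In feet: 192.815 m ÷ 0.3048 ≈ 632.59 ft.

633 feet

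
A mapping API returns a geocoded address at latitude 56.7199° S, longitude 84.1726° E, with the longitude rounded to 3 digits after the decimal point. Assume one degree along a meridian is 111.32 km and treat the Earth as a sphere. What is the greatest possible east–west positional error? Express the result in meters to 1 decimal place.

30.5 meters

Rounding to 3 decimal places leaves the longitude within ±0.0005° of the true value.
At latitude 56.7199° a degree of longitude spans 111320 m × cos 56.7199° = 111320 × 0.5487 ≈ 61084.9 m.
Maximum E–W displacement: 0.0005 × 61084.9 = 30.5425 m.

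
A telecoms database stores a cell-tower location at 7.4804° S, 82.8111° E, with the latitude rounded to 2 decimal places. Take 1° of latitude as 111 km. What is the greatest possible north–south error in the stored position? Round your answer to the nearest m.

555 m

Rounding to 2 decimal places leaves the latitude within ±0.005° of the true value.
Along the meridian that is 0.005° × 111000 m/° = 555 m.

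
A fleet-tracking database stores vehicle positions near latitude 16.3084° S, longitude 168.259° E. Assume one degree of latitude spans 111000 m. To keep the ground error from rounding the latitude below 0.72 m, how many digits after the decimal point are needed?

5 decimal places

One degree of latitude covers 111000 m.
Rounding to N decimal places gives at most 0.5 × 10⁻ᴺ degrees of error, i.e. 0.5 × 10⁻ᴺ × 111000 m.
Setting 55500 × 10⁻ᴺ ≤ 0.72 gives 10ᴺ ≥ 7.708e+04, i.e. N ≥ 4.89.
At 4 places the error can reach 5.55 m, but 5 places keeps it to 0.555 m.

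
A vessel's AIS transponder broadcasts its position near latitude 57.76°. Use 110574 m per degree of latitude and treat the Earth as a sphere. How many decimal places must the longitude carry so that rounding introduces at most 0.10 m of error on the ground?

6

At 57.76° one degree of longitude covers 110574 × cos 57.76° ≈ 110574 × 0.5335 ≈ 58987.6 m.
Rounding to N decimal places gives at most 0.5 × 10⁻ᴺ degrees of error, i.e. 0.5 × 10⁻ᴺ × 58987.6 m.
Setting 29493.8 × 10⁻ᴺ ≤ 0.10 gives 10ᴺ ≥ 2.949e+05, i.e. N ≥ 5.47.
So 6 decimal places suffice (0.0295 m); 5 would allow up to 0.295 m.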